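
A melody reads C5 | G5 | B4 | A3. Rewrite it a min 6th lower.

E4 B4 D#4 C#3

C5 to E4
G5 to B4
B4 to D#4
A3 to C#3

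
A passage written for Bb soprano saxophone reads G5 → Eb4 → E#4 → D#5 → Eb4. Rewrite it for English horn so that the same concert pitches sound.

C6 Ab4 A#4 G#5 Ab4

First find concert pitch: the Bb soprano saxophone sounds a major second below written, so G5 Eb4 E#4 D#5 Eb4 sounds F5 Db4 D#4 C#5 Db4.
Then write for English horn: it sounds a perfect fifth below written, so the part must be a perfect fifth above concert.
F5 → C6
Db4 → Ab4
D#4 → A#4
C#5 → G#5
Db4 → Ab4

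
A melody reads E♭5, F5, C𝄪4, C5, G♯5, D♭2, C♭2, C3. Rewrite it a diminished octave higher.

Eb5 -> Ebb6
F5 -> Fb6
C##4 -> C#5
C5 -> Cb6
G#5 -> G6
Db2 -> Dbb3
Cb2 -> Cbb3
C3 -> Cb4

Ebb6 Fb6 C#5 Cb6 G6 Dbb3 Cbb3 Cb4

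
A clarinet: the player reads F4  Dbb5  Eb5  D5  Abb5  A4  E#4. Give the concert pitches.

D4 Bbb4 C5 B4 Fb5 F#4 C##4

The A clarinet sounds a minor third below written, so transpose each written note down a minor third.
F4 gives D4
Dbb5 gives Bbb4
Eb5 gives C5
D5 gives B4
Abb5 gives Fb5
A4 gives F#4
E#4 gives C##4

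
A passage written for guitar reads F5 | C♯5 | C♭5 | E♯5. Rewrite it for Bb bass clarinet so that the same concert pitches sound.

First find concert pitch: the guitar sounds a perfect octave below written, so F5 C♯5 C♭5 E♯5 sounds F4 C#4 Cb4 E#4.
Then write for Bb bass clarinet: it sounds a major ninth below written, so the part must be a major ninth above concert.
F4 → G5
C#4 → D#5
Cb4 → Db5
E#4 → F##5

G5 D#5 Db5 F##5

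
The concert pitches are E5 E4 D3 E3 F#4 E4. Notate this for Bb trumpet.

Written C4 sounds as Bb3 on the Bb trumpet, so concert pitches are written a major second up.
E5 -> F#5
E4 -> F#4
D3 -> E3
E3 -> F#3
F#4 -> G#4
E4 -> F#4

F#5 F#4 E3 F#3 G#4 F#4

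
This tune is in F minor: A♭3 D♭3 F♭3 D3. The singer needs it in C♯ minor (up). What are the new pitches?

From F up to C♯ is an augmented fifth; apply that to each pitch.
Ab3 gives E4
Db3 gives A3
Fb3 gives C4
D3 gives A#3

E4 A3 C4 A#3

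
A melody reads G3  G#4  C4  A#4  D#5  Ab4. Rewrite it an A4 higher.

C#4 C##5 F#4 D##5 G##5 D5

An augmented fourth up from G3 gives C#4.
An augmented fourth up from G#4 gives C##5.
C4 up an augmented fourth is F#4.
An augmented fourth up from A#4 gives D##5.
An augmented fourth up from D#5 gives G##5.
An augmented fourth up from Ab4 gives D5.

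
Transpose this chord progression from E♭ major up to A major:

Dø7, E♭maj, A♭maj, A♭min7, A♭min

E♭ major up to A major is an augmented fourth; each chord root moves by that interval while the quality stays the same.
Dø7: root D up an augmented fourth → G#, giving G#ø7.
E♭maj: root E♭ up an augmented fourth → A, giving Amaj.
A♭maj: root A♭ up an augmented fourth → D, giving Dmaj.
A♭min7: root A♭ up an augmented fourth → D, giving Dmin7.
A♭min: root A♭ up an augmented fourth → D, giving Dmin.

G#ø7 Amaj Dmaj Dmin7 Dmin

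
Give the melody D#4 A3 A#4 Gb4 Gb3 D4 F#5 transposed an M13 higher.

D#4 to B#5
A3 to F#5
A#4 to F##6
Gb4 to Eb6
Gb3 to Eb5
D4 to B5
F#5 to D#7

B#5 F#5 F##6 Eb6 Eb5 B5 D#7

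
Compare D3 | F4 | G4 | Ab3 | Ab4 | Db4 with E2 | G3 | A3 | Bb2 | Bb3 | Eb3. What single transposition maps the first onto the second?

down a minor seventh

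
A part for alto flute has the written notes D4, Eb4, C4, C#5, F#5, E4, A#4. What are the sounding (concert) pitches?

A3 Bb3 G3 G#4 C#5 B3 E#4

Written C4 on the alto flute sounds as G3, a perfect fourth lower; apply that shift to every note.
D4 becomes A3
Eb4 becomes Bb3
C4 becomes G3
C#5 becomes G#4
F#5 becomes C#5
E4 becomes B3
A#4 becomes E#4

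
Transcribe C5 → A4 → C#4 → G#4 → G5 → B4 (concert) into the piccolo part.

C4 A3 C#3 G#3 G4 B3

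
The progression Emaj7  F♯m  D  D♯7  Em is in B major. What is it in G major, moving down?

B major down to G major is a major third; each chord root moves by that interval while the quality stays the same.
Emaj7: root E down a major third → C, giving Cmaj7.
F♯m: root F♯ down a major third → D, giving Dm.
D: root D down a major third → Bb, giving Bb.
D♯7: root D♯ down a major third → B, giving B7.
Em: root E down a major third → C, giving Cm.

Cmaj7 Dm Bb B7 Cm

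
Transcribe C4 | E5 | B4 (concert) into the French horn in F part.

G4 B5 F#5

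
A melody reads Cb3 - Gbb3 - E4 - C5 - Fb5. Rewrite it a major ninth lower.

Cb3 to Bbb1
Gbb3 to Fbb2
E4 to D3
C5 to Bb3
Fb5 to Ebb4

Bbb1 Fbb2 D3 Bb3 Ebb4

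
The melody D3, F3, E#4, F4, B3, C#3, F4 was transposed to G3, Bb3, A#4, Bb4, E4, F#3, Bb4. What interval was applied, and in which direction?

Take the first pair: D3 → G3. D to G spans 4 letter names, so the interval is some kind of fourth.
D3 to G3 is 5 semitones, which makes it a perfect fourth; the second version is higher, so the direction is up.
Checking another pair — F4 → Bb4 — gives the same interval.

up a perfect fourth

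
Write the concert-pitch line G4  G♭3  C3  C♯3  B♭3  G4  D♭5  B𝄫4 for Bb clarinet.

A4 Ab3 D3 D#3 C4 A4 Eb5 Cb5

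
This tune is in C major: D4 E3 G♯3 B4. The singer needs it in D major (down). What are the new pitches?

E3 F#2 A#2 C#4

From C down to D is a minor seventh; apply that to each pitch.
D4 -> E3
E3 -> F#2
G#3 -> A#2
B4 -> C#4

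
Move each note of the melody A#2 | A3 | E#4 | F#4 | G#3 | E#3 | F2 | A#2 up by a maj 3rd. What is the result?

C##3 C#4 G##4 A#4 B#3 G##3 A2 C##3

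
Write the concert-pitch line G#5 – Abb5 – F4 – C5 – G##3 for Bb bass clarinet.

A#6 Bbb6 G5 D6 A##4

Written C4 sounds as Bb2 on the Bb bass clarinet, so concert pitches are written a major ninth up.
G#5 becomes A#6
Abb5 becomes Bbb6
F4 becomes G5
C5 becomes D6
G##3 becomes A##4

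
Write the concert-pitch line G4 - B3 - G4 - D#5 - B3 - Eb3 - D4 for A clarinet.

Bb4 D4 Bb4 F#5 D4 Gb3 F4

The A clarinet sounds a minor third below written, so the written part must be a minor third above concert — transpose each note up.
G4 gives Bb4
B3 gives D4
G4 gives Bb4
D#5 gives F#5
B3 gives D4
Eb3 gives Gb3
D4 gives F4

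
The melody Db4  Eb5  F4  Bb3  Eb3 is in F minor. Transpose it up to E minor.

C5 D6 E5 A4 D4

From F up to E is a major seventh; apply that to each pitch.
Db4 -> C5
Eb5 -> D6
F4 -> E5
Bb3 -> A4
Eb3 -> D4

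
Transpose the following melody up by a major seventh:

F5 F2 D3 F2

E6 E3 C#4 E3

F5 becomes E6
F2 becomes E3
D3 becomes C#4
F2 becomes E3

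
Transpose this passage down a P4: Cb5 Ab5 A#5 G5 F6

Gb4 Eb5 E#5 D5 C6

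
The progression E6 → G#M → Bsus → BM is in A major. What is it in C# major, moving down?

A major down to C# major is a minor sixth; each chord root moves by that interval while the quality stays the same.
E6: root E down a minor sixth → G#, giving G#6.
G#M: root G# down a minor sixth → B#, giving B#M.
Bsus: root B down a minor sixth → D#, giving D#sus.
BM: root B down a minor sixth → D#, giving D#M.

G#6 B#M D#sus D#M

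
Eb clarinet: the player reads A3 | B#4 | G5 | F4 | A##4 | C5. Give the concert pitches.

C4 D#5 Bb5 Ab4 C##5 Eb5

Written C4 on the Eb clarinet sounds as Eb4, a minor third higher; apply that shift to every note.
A3 becomes C4
B#4 becomes D#5
G5 becomes Bb5
F4 becomes Ab4
A##4 becomes C##5
C5 becomes Eb5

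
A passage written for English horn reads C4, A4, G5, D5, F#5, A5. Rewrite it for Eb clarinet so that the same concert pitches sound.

First find concert pitch: the English horn sounds a perfect fifth below written, so C4 A4 G5 D5 F#5 A5 sounds F3 D4 C5 G4 B4 D5.
Then write for Eb clarinet: it sounds a minor third above written, so the part must be a minor third below concert.
F3 → D3
D4 → B3
C5 → A4
G4 → E4
B4 → G#4
D5 → B4

D3 B3 A4 E4 G#4 B4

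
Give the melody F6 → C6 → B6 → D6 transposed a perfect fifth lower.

Bb5 F5 E6 G5

F6 becomes Bb5
C6 becomes F5
B6 becomes E6
D6 becomes G5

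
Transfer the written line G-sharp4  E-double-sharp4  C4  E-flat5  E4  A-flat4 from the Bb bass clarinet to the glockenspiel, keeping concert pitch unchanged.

First find concert pitch: the Bb bass clarinet sounds a major ninth below written, so G-sharp4 E-double-sharp4 C4 E-flat5 E4 A-flat4 sounds F#3 D##3 Bb2 Db4 D3 Gb3.
Then write for glockenspiel: it sounds a perfect fifteenth above written, so the part must be a perfect fifteenth below concert.
F#3 → F#1
D##3 → D##1
Bb2 → Bb0
Db4 → Db2
D3 → D1
Gb3 → Gb1

F#1 D##1 Bb0 Db2 D1 Gb1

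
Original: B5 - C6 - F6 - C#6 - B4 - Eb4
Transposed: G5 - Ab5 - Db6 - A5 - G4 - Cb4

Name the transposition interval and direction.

down a major third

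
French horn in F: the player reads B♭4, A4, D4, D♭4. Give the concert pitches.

Written C4 on the French horn in F sounds as F3, a perfect fifth lower; apply that shift to every note.
Bb4 to Eb4
A4 to D4
D4 to G3
Db4 to Gb3

Eb4 D4 G3 Gb3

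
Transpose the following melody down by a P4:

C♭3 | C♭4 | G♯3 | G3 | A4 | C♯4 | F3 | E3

Gb2 Gb3 D#3 D3 E4 G#3 C3 B2

A perfect fourth down from Cb3 gives Gb2.
Cb4: a fourth down reaches G, and 5 semitones makes it Gb3.
G#3: a fourth down reaches D, and 5 semitones makes it D#3.
A perfect fourth down from G3 gives D3.
A perfect fourth down from A4 gives E4.
C#4 down a perfect fourth is G#3.
F3: a fourth down reaches C, and 5 semitones makes it C3.
E3 down a perfect fourth is B2.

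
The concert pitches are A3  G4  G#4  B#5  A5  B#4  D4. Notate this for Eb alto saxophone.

Written C4 sounds as Eb3 on the Eb alto saxophone, so concert pitches are written a major sixth up.
A3 gives F#4
G4 gives E5
G#4 gives E#5
B#5 gives G##6
A5 gives F#6
B#4 gives G##5
D4 gives B4

F#4 E5 E#5 G##6 F#6 G##5 B4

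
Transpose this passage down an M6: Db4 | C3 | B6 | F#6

Fb3 Eb2 D6 A5

Db4 gives Fb3
C3 gives Eb2
B6 gives D6
F#6 gives A5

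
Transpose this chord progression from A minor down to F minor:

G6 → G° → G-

A minor down to F minor is a major third; each chord root moves by that interval while the quality stays the same.
G6: root G down a major third → Eb, giving Eb6.
G°: root G down a major third → Eb, giving Eb°.
G-: root G down a major third → Eb, giving Eb-.

Eb6 Eb° Eb-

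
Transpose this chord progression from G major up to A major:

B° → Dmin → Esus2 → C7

C#° Emin F#sus2 D7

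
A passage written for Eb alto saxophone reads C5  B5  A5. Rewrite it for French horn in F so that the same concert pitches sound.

First find concert pitch: the Eb alto saxophone sounds a major sixth below written, so C5 B5 A5 sounds Eb4 D5 C5.
Then write for French horn in F: it sounds a perfect fifth below written, so the part must be a perfect fifth above concert.
Eb4 → Bb4
D5 → A5
C5 → G5

Bb4 A5 G5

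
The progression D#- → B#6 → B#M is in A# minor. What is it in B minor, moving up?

E- C#6 C#M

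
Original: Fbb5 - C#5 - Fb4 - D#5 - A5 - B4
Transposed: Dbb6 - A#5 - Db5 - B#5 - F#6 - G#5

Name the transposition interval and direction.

up a major sixth

Take the first pair: Fbb5 → Dbb6. F to D spans 6 letter names, so the interval is some kind of sixth.
Fbb5 to Dbb6 is 9 semitones, which makes it a major sixth; the second version is higher, so the direction is up.
Checking another pair — B4 → G#5 — gives the same interval.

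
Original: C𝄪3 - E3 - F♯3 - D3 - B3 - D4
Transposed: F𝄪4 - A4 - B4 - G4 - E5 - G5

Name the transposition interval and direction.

From C##3 to F##4 is 11 letter names — an eleventh of some quality.
C##3 to F##4 is 17 semitones, which makes it a perfect eleventh; the second version is higher, so the direction is up.
Checking another pair — D4 → G5 — gives the same interval.

up a perfect eleventh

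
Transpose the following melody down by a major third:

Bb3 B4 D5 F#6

Bb3: a third down reaches G, and 4 semitones makes it Gb3.
B4: a third down reaches G, and 4 semitones makes it G4.
A major third down from D5 gives Bb4.
F#6 down a major third is D6.

Gb3 G4 Bb4 D6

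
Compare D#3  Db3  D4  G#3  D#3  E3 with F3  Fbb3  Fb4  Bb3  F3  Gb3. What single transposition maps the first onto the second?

up a diminished third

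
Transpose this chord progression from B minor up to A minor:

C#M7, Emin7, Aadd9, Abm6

BM7 Dmin7 Gadd9 Gbm6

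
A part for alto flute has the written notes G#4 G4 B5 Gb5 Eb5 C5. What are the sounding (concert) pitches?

D#4 D4 F#5 Db5 Bb4 G4

The alto flute sounds a perfect fourth below written, so transpose each written note down a perfect fourth.
G#4 to D#4
G4 to D4
B5 to F#5
Gb5 to Db5
Eb5 to Bb4
C5 to G4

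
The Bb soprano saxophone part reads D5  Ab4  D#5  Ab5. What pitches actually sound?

Written C4 on the Bb soprano saxophone sounds as Bb3, a major second lower; apply that shift to every note.
D5 to C5
Ab4 to Gb4
D#5 to C#5
Ab5 to Gb5

C5 Gb4 C#5 Gb5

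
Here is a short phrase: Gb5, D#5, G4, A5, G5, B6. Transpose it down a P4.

Db5 A#4 D4 E5 D5 F#6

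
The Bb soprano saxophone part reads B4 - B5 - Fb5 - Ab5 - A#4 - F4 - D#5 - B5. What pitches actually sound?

Written C4 on the Bb soprano saxophone sounds as Bb3, a major second lower; apply that shift to every note.
B4 to A4
B5 to A5
Fb5 to Ebb5
Ab5 to Gb5
A#4 to G#4
F4 to Eb4
D#5 to C#5
B5 to A5

A4 A5 Ebb5 Gb5 G#4 Eb4 C#5 A5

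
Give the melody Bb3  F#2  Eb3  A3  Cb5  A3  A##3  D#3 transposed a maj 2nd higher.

Bb3 to C4
F#2 to G#2
Eb3 to F3
A3 to B3
Cb5 to Db5
A3 to B3
A##3 to B##3
D#3 to E#3

C4 G#2 F3 B3 Db5 B3 B##3 E#3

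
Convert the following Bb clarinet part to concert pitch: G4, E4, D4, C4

F4 D4 C4 Bb3

Written C4 on the Bb clarinet sounds as Bb3, a major second lower; apply that shift to every note.
G4 -> F4
E4 -> D4
D4 -> C4
C4 -> Bb3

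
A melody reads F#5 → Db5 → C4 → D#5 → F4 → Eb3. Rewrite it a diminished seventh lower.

G##4 E4 D#3 E##4 G#3 F#2

A diminished seventh down from F#5 gives G##4.
A diminished seventh down from Db5 gives E4.
C4: a seventh down reaches D, and 9 semitones makes it D#3.
D#5 down a diminished seventh is E##4.
F4 down a diminished seventh is G#3.
Eb3 down a diminished seventh is F#2.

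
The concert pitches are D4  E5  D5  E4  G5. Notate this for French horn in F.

Written C4 sounds as F3 on the French horn in F, so concert pitches are written a perfect fifth up.
D4 → A4
E5 → B5
D5 → A5
E4 → B4
G5 → D6

A4 B5 A5 B4 D6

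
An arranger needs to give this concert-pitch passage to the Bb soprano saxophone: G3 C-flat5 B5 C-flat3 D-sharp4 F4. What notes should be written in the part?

A3 Db5 C#6 Db3 E#4 G4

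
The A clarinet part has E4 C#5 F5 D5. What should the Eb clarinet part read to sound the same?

A#3 F##4 B4 G#4

First find concert pitch: the A clarinet sounds a minor third below written, so E4 C#5 F5 D5 sounds C#4 A#4 D5 B4.
Then write for Eb clarinet: it sounds a minor third above written, so the part must be a minor third below concert.
C#4 → A#3
A#4 → F##4
D5 → B4
B4 → G#4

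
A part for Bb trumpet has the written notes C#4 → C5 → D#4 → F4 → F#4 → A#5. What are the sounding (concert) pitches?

B3 Bb4 C#4 Eb4 E4 G#5

Written C4 on the Bb trumpet sounds as Bb3, a major second lower; apply that shift to every note.
C#4 -> B3
C5 -> Bb4
D#4 -> C#4
F4 -> Eb4
F#4 -> E4
A#5 -> G#5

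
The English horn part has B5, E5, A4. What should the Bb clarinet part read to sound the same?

First find concert pitch: the English horn sounds a perfect fifth below written, so B5 E5 A4 sounds E5 A4 D4.
Then write for Bb clarinet: it sounds a major second below written, so the part must be a major second above concert.
E5 → F#5
A4 → B4
D4 → E4

F#5 B4 E4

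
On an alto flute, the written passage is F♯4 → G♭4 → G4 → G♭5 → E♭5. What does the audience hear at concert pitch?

The alto flute sounds a perfect fourth below written, so transpose each written note down a perfect fourth.
F#4 becomes C#4
Gb4 becomes Db4
G4 becomes D4
Gb5 becomes Db5
Eb5 becomes Bb4

C#4 Db4 D4 Db5 Bb4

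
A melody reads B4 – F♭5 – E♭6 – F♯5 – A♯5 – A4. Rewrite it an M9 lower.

A3 Ebb4 Db5 E4 G#4 G3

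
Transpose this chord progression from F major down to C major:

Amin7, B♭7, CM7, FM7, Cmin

Emin7 F7 GM7 CM7 Gmin

F major down to C major is a perfect fourth; each chord root moves by that interval while the quality stays the same.
Amin7: root A down a perfect fourth → E, giving Emin7.
B♭7: root B♭ down a perfect fourth → F, giving F7.
CM7: root C down a perfect fourth → G, giving GM7.
FM7: root F down a perfect fourth → C, giving CM7.
Cmin: root C down a perfect fourth → G, giving Gmin.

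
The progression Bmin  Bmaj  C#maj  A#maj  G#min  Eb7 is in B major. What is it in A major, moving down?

B major down to A major is a major second; each chord root moves by that interval while the quality stays the same.
Bmin: root B down a major second → A, giving Amin.
Bmaj: root B down a major second → A, giving Amaj.
C#maj: root C# down a major second → B, giving Bmaj.
A#maj: root A# down a major second → G#, giving G#maj.
G#min: root G# down a major second → F#, giving F#min.
Eb7: root Eb down a major second → Db, giving Db7.

Amin Amaj Bmaj G#maj F#min Db7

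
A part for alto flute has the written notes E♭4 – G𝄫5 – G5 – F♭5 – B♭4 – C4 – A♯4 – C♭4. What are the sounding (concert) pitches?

Bb3 Dbb5 D5 Cb5 F4 G3 E#4 Gb3

Written C4 on the alto flute sounds as G3, a perfect fourth lower; apply that shift to every note.
Eb4 → Bb3
Gbb5 → Dbb5
G5 → D5
Fb5 → Cb5
Bb4 → F4
C4 → G3
A#4 → E#4
Cb4 → Gb3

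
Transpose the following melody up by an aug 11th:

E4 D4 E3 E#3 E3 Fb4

E4 gives A#5
D4 gives G#5
E3 gives A#4
E#3 gives A##4
E3 gives A#4
Fb4 gives Bb5

A#5 G#5 A#4 A##4 A#4 Bb5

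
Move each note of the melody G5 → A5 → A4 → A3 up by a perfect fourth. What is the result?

C6 D6 D5 D4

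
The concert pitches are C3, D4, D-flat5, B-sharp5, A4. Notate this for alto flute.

F3 G4 Gb5 E#6 D5

The alto flute sounds a perfect fourth below written, so the written part must be a perfect fourth above concert — transpose each note up.
C3 to F3
D4 to G4
Db5 to Gb5
B#5 to E#6
A4 to D5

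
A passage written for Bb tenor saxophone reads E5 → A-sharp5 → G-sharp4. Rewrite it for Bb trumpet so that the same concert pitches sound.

First find concert pitch: the Bb tenor saxophone sounds a major ninth below written, so E5 A-sharp5 G-sharp4 sounds D4 G#4 F#3.
Then write for Bb trumpet: it sounds a major second below written, so the part must be a major second above concert.
D4 → E4
G#4 → A#4
F#3 → G#3

E4 A#4 G#3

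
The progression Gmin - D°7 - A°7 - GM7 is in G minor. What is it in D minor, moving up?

G minor up to D minor is a perfect fifth; each chord root moves by that interval while the quality stays the same.
Gmin: root G up a perfect fifth → D, giving Dmin.
D°7: root D up a perfect fifth → A, giving A°7.
A°7: root A up a perfect fifth → E, giving E°7.
GM7: root G up a perfect fifth → D, giving DM7.

Dmin A°7 E°7 DM7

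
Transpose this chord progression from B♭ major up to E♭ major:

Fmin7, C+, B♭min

Bbmin7 F+ Ebmin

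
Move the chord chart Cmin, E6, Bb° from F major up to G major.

Dmin F#6 C°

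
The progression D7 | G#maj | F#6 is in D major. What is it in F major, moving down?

F7 Bmaj A6

D major down to F major is a major sixth; each chord root moves by that interval while the quality stays the same.
D7: root D down a major sixth → F, giving F7.
G#maj: root G# down a major sixth → B, giving Bmaj.
F#6: root F# down a major sixth → A, giving A6.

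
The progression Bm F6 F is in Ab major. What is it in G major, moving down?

Ab major down to G major is a minor second; each chord root moves by that interval while the quality stays the same.
Bm: root B down a minor second → A#, giving A#m.
F6: root F down a minor second → E, giving E6.
F: root F down a minor second → E, giving E.

A#m E6 E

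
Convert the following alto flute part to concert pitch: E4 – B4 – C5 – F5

Written C4 on the alto flute sounds as G3, a perfect fourth lower; apply that shift to every note.
E4 gives B3
B4 gives F#4
C5 gives G4
F5 gives C5

B3 F#4 G4 C5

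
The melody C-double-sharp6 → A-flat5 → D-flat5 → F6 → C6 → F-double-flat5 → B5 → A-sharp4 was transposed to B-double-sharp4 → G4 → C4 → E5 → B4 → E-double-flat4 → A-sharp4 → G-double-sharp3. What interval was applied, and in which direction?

From C##6 to B##4 is 9 letter names — a ninth of some quality.
B##4 to C##6 is 13 semitones, which makes it a minor ninth; the second version is lower, so the direction is down.
Checking another pair — A#4 → G##3 — gives the same interval.

down a minor ninth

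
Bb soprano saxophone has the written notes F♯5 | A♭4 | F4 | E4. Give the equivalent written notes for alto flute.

A5 Cb5 Ab4 G4

First find concert pitch: the Bb soprano saxophone sounds a major second below written, so F♯5 A♭4 F4 E4 sounds E5 Gb4 Eb4 D4.
Then write for alto flute: it sounds a perfect fourth below written, so the part must be a perfect fourth above concert.
E5 → A5
Gb4 → Cb5
Eb4 → Ab4
D4 → G4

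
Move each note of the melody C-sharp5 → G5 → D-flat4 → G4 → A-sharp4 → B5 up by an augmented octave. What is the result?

C##6 G#6 D5 G#5 A##5 B#6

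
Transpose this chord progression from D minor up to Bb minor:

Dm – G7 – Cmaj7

D minor up to Bb minor is a minor sixth; each chord root moves by that interval while the quality stays the same.
Dm: root D up a minor sixth → Bb, giving Bbm.
G7: root G up a minor sixth → Eb, giving Eb7.
Cmaj7: root C up a minor sixth → Ab, giving Abmaj7.

Bbm Eb7 Abmaj7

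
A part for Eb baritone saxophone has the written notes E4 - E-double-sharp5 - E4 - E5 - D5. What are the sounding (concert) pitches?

G2 G##3 G2 G3 F3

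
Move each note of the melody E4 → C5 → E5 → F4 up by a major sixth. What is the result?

C#5 A5 C#6 D5

E4 -> C#5
C5 -> A5
E5 -> C#6
F4 -> D5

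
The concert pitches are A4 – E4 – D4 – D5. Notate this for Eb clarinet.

F#4 C#4 B3 B4

Written C4 sounds as Eb4 on the Eb clarinet, so concert pitches are written a minor third down.
A4 → F#4
E4 → C#4
D4 → B3
D5 → B4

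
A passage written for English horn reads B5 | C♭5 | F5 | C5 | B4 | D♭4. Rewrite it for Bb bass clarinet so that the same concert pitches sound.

First find concert pitch: the English horn sounds a perfect fifth below written, so B5 C♭5 F5 C5 B4 D♭4 sounds E5 Fb4 Bb4 F4 E4 Gb3.
Then write for Bb bass clarinet: it sounds a major ninth below written, so the part must be a major ninth above concert.
E5 → F#6
Fb4 → Gb5
Bb4 → C6
F4 → G5
E4 → F#5
Gb3 → Ab4

F#6 Gb5 C6 G5 F#5 Ab4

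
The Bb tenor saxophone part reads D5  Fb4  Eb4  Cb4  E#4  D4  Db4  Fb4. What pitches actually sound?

Written C4 on the Bb tenor saxophone sounds as Bb2, a major ninth lower; apply that shift to every note.
D5 becomes C4
Fb4 becomes Ebb3
Eb4 becomes Db3
Cb4 becomes Bbb2
E#4 becomes D#3
D4 becomes C3
Db4 becomes Cb3
Fb4 becomes Ebb3

C4 Ebb3 Db3 Bbb2 D#3 C3 Cb3 Ebb3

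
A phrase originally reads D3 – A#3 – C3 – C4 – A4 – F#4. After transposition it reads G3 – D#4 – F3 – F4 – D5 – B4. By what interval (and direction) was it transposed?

up a perfect fourth

Take the first pair: D3 → G3. D to G spans 4 letter names, so the interval is some kind of fourth.
D3 to G3 is 5 semitones, which makes it a perfect fourth; the second version is higher, so the direction is up.
Checking another pair — F#4 → B4 — gives the same interval.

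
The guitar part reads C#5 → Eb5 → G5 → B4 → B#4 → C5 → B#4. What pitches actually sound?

C#4 Eb4 G4 B3 B#3 C4 B#3

Written C4 on the guitar sounds as C3, a perfect octave lower; apply that shift to every note.
C#5 becomes C#4
Eb5 becomes Eb4
G5 becomes G4
B4 becomes B3
B#4 becomes B#3
C5 becomes C4
B#4 becomes B#3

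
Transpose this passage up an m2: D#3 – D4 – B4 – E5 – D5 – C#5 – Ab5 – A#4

E3 Eb4 C5 F5 Eb5 D5 Bbb5 B4

D#3 up a minor second is E3.
A minor second up from D4 gives Eb4.
B4 up a minor second is C5.
E5: a second up reaches F, and 1 semitone makes it F5.
D5 up a minor second is Eb5.
C#5 up a minor second is D5.
A minor second up from Ab5 gives Bbb5.
A minor second up from A#4 gives B4.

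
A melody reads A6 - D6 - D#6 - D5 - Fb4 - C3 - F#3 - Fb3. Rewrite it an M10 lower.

A6 down a major tenth is F5.
D6 down a major tenth is Bb4.
A major tenth down from D#6 gives B4.
D5: a tenth down reaches B, and 16 semitones makes it Bb3.
Fb4 down a major tenth is Dbb3.
C3: a tenth down reaches A, and 16 semitones makes it Ab1.
F#3: a tenth down reaches D, and 16 semitones makes it D2.
Fb3: a tenth down reaches D, and 16 semitones makes it Dbb2.

F5 Bb4 B4 Bb3 Dbb3 Ab1 D2 Dbb2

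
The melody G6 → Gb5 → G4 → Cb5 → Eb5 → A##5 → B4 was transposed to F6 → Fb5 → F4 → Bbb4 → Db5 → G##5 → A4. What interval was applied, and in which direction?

Take the first pair: G6 → F6. G to F spans 2 letter names, so the interval is some kind of second.
F6 to G6 is 2 semitones, which makes it a major second; the second version is lower, so the direction is down.
Checking another pair — B4 → A4 — gives the same interval.

down a major second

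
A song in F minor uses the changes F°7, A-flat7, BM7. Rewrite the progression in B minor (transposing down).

F minor down to B minor is a diminished fifth; each chord root moves by that interval while the quality stays the same.
F°7: root F down a diminished fifth → B, giving B°7.
A-flat7: root A-flat down a diminished fifth → D, giving D7.
BM7: root B down a diminished fifth → E#, giving E#M7.

B°7 D7 E#M7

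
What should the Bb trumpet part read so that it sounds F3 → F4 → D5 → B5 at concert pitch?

G3 G4 E5 C#6

The Bb trumpet sounds a major second below written, so the written part must be a major second above concert — transpose each note up.
F3 becomes G3
F4 becomes G4
D5 becomes E5
B5 becomes C#6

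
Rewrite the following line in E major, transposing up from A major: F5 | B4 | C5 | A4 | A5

C6 F#5 G5 E5 E6

A major to E major up is a perfect fifth, so every note moves up by that interval.
F5 gives C6
B4 gives F#5
C5 gives G5
A4 gives E5
A5 gives E6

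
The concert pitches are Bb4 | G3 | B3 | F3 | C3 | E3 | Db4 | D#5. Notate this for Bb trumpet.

Written C4 sounds as Bb3 on the Bb trumpet, so concert pitches are written a major second up.
Bb4 gives C5
G3 gives A3
B3 gives C#4
F3 gives G3
C3 gives D3
E3 gives F#3
Db4 gives Eb4
D#5 gives E#5

C5 A3 C#4 G3 D3 F#3 Eb4 E#5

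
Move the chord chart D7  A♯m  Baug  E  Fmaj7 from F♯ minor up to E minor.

C7 G#m Aaug D Ebmaj7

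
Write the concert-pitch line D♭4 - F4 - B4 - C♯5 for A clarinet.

The A clarinet sounds a minor third below written, so the written part must be a minor third above concert — transpose each note up.
Db4 gives Fb4
F4 gives Ab4
B4 gives D5
C#5 gives E5

Fb4 Ab4 D5 E5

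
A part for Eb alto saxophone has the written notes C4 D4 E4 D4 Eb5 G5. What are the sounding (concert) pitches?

Eb3 F3 G3 F3 Gb4 Bb4

Written C4 on the Eb alto saxophone sounds as Eb3, a major sixth lower; apply that shift to every note.
C4 to Eb3
D4 to F3
E4 to G3
D4 to F3
Eb5 to Gb4
G5 to Bb4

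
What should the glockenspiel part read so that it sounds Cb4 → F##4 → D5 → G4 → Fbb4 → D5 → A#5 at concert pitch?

Written C4 sounds as C6 on the glockenspiel, so concert pitches are written a perfect fifteenth down.
Cb4 becomes Cb2
F##4 becomes F##2
D5 becomes D3
G4 becomes G2
Fbb4 becomes Fbb2
D5 becomes D3
A#5 becomes A#3

Cb2 F##2 D3 G2 Fbb2 D3 A#3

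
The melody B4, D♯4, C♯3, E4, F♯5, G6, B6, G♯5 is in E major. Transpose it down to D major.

From E down to D is a major second; apply that to each pitch.
B4 -> A4
D#4 -> C#4
C#3 -> B2
E4 -> D4
F#5 -> E5
G6 -> F6
B6 -> A6
G#5 -> F#5

A4 C#4 B2 D4 E5 F6 A6 F#5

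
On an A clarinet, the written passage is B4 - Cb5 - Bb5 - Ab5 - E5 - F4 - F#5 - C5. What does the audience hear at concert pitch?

G#4 Ab4 G5 F5 C#5 D4 D#5 A4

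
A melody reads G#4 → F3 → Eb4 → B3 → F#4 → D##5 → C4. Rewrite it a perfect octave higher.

G#5 F4 Eb5 B4 F#5 D##6 C5

G#4 to G#5
F3 to F4
Eb4 to Eb5
B3 to B4
F#4 to F#5
D##5 to D##6
C4 to C5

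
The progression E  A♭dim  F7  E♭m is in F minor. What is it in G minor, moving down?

F# Bbdim G7 Fm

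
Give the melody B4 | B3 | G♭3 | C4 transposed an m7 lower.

C#4 C#3 Ab2 D3

B4 gives C#4
B3 gives C#3
Gb3 gives Ab2
C4 gives D3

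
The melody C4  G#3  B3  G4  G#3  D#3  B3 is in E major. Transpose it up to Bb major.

Gb4 D4 F4 Db5 D4 A3 F4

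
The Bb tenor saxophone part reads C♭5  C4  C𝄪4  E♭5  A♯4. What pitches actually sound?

Bbb3 Bb2 B#2 Db4 G#3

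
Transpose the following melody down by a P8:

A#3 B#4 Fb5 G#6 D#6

A#3 down a perfect octave is A#2.
B#4 down a perfect octave is B#3.
A perfect octave down from Fb5 gives Fb4.
G#6 down a perfect octave is G#5.
D#6 down a perfect octave is D#5.

A#2 B#3 Fb4 G#5 D#5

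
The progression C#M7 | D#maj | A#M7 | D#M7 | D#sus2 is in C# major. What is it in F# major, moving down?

C# major down to F# major is a perfect fifth; each chord root moves by that interval while the quality stays the same.
C#M7: root C# down a perfect fifth → F#, giving F#M7.
D#maj: root D# down a perfect fifth → G#, giving G#maj.
A#M7: root A# down a perfect fifth → D#, giving D#M7.
D#M7: root D# down a perfect fifth → G#, giving G#M7.
D#sus2: root D# down a perfect fifth → G#, giving G#sus2.

F#M7 G#maj D#M7 G#M7 G#sus2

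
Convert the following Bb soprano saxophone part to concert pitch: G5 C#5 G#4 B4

The Bb soprano saxophone sounds a major second below written, so transpose each written note down a major second.
G5 to F5
C#5 to B4
G#4 to F#4
B4 to A4

F5 B4 F#4 A4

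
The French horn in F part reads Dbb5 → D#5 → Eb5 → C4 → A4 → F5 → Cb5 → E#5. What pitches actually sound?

Gbb4 G#4 Ab4 F3 D4 Bb4 Fb4 A#4

Written C4 on the French horn in F sounds as F3, a perfect fifth lower; apply that shift to every note.
Dbb5 -> Gbb4
D#5 -> G#4
Eb5 -> Ab4
C4 -> F3
A4 -> D4
F5 -> Bb4
Cb5 -> Fb4
E#5 -> A#4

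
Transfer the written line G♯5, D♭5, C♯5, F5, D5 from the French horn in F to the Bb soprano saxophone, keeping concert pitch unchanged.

D#5 Ab4 G#4 C5 A4

First find concert pitch: the French horn in F sounds a perfect fifth below written, so G♯5 D♭5 C♯5 F5 D5 sounds C#5 Gb4 F#4 Bb4 G4.
Then write for Bb soprano saxophone: it sounds a major second below written, so the part must be a major second above concert.
C#5 → D#5
Gb4 → Ab4
F#4 → G#4
Bb4 → C5
G4 → A4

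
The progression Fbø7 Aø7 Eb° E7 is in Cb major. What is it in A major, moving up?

Cb major up to A major is an augmented sixth; each chord root moves by that interval while the quality stays the same.
Fbø7: root Fb up an augmented sixth → D, giving Dø7.
Aø7: root A up an augmented sixth → F##, giving F##ø7.
Eb°: root Eb up an augmented sixth → C#, giving C#°.
E7: root E up an augmented sixth → C##, giving C##7.

Dø7 F##ø7 C#° C##7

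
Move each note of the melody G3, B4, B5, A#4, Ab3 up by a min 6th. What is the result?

G3 becomes Eb4
B4 becomes G5
B5 becomes G6
A#4 becomes F#5
Ab3 becomes Fb4

Eb4 G5 G6 F#5 Fb4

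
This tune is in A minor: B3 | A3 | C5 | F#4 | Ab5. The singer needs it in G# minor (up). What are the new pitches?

From A up to G# is a major seventh; apply that to each pitch.
B3 gives A#4
A3 gives G#4
C5 gives B5
F#4 gives E#5
Ab5 gives G6

A#4 G#4 B5 E#5 G6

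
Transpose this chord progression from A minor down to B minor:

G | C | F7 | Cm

A D G7 Dm

A minor down to B minor is a minor seventh; each chord root moves by that interval while the quality stays the same.
G: root G down a minor seventh → A, giving A.
C: root C down a minor seventh → D, giving D.
F7: root F down a minor seventh → G, giving G7.
Cm: root C down a minor seventh → D, giving Dm.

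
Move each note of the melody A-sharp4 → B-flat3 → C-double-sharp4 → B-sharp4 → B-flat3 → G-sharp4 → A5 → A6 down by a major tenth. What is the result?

F#3 Gb2 A#2 G#3 Gb2 E3 F4 F5

A#4: a tenth down reaches F, and 16 semitones makes it F#3.
Bb3: a tenth down reaches G, and 16 semitones makes it Gb2.
C##4 down a major tenth is A#2.
A major tenth down from B#4 gives G#3.
Bb3: a tenth down reaches G, and 16 semitones makes it Gb2.
A major tenth down from G#4 gives E3.
A5: a tenth down reaches F, and 16 semitones makes it F4.
A major tenth down from A6 gives F5.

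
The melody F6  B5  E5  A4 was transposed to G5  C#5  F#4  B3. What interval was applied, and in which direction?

Take the first pair: F6 → G5. F to G spans 7 letter names, so the interval is some kind of seventh.
G5 to F6 is 10 semitones, which makes it a minor seventh; the second version is lower, so the direction is down.
Checking another pair — A4 → B3 — gives the same interval.

down a minor seventh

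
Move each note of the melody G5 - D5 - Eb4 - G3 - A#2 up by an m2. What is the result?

Ab5 Eb5 Fb4 Ab3 B2

A minor second up from G5 gives Ab5.
D5: a second up reaches E, and 1 semitone makes it Eb5.
A minor second up from Eb4 gives Fb4.
G3 up a minor second is Ab3.
A#2: a second up reaches B, and 1 semitone makes it B2.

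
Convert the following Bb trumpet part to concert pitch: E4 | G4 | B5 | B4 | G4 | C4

D4 F4 A5 A4 F4 Bb3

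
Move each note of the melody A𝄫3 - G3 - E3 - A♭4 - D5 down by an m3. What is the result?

Fb3 E3 C#3 F4 B4

Abb3 → Fb3
G3 → E3
E3 → C#3
Ab4 → F4
D5 → B4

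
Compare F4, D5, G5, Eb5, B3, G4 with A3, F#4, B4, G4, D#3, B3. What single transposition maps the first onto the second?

down a minor sixth

Take the first pair: F4 → A3. F to A spans 6 letter names, so the interval is some kind of sixth.
A3 to F4 is 8 semitones, which makes it a minor sixth; the second version is lower, so the direction is down.
Checking another pair — G4 → B3 — gives the same interval.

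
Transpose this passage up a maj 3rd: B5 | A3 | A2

B5 gives D#6
A3 gives C#4
A2 gives C#3

D#6 C#4 C#3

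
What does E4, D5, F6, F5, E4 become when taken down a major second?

D4 C5 Eb6 Eb5 D4

E4 down a major second is D4.
D5 down a major second is C5.
F6: a second down reaches E, and 2 semitones makes it Eb6.
A major second down from F5 gives Eb5.
E4: a second down reaches D, and 2 semitones makes it D4.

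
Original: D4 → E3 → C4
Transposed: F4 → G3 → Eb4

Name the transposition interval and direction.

Take the first pair: D4 → F4. D to F spans 3 letter names, so the interval is some kind of third.
D4 to F4 is 3 semitones, which makes it a minor third; the second version is higher, so the direction is up.
Checking another pair — C4 → Eb4 — gives the same interval.

up a minor third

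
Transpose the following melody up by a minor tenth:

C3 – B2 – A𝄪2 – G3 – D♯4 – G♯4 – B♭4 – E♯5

Eb4 D4 C##4 Bb4 F#5 B5 Db6 G#6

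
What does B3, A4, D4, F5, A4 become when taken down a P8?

B3: an octave down reaches B, and 12 semitones makes it B2.
A perfect octave down from A4 gives A3.
A perfect octave down from D4 gives D3.
F5: an octave down reaches F, and 12 semitones makes it F4.
A4: an octave down reaches A, and 12 semitones makes it A3.

B2 A3 D3 F4 A3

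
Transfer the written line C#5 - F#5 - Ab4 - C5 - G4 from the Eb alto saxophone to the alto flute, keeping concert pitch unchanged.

First find concert pitch: the Eb alto saxophone sounds a major sixth below written, so C#5 F#5 Ab4 C5 G4 sounds E4 A4 Cb4 Eb4 Bb3.
Then write for alto flute: it sounds a perfect fourth below written, so the part must be a perfect fourth above concert.
E4 → A4
A4 → D5
Cb4 → Fb4
Eb4 → Ab4
Bb3 → Eb4

A4 D5 Fb4 Ab4 Eb4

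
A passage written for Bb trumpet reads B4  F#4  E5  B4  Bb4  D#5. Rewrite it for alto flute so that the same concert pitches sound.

First find concert pitch: the Bb trumpet sounds a major second below written, so B4 F#4 E5 B4 Bb4 D#5 sounds A4 E4 D5 A4 Ab4 C#5.
Then write for alto flute: it sounds a perfect fourth below written, so the part must be a perfect fourth above concert.
A4 → D5
E4 → A4
D5 → G5
A4 → D5
Ab4 → Db5
C#5 → F#5

D5 A4 G5 D5 Db5 F#5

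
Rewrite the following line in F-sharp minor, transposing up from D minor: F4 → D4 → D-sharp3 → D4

A4 F#4 F##3 F#4

D minor to F-sharp minor up is a major third, so every note moves up by that interval.
F4 becomes A4
D4 becomes F#4
D#3 becomes F##3
D4 becomes F#4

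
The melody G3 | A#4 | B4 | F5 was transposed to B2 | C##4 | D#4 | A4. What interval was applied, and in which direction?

From G3 to B2 is 6 letter names — a sixth of some quality.
B2 to G3 is 8 semitones, which makes it a minor sixth; the second version is lower, so the direction is down.
Checking another pair — F5 → A4 — gives the same interval.

down a minor sixth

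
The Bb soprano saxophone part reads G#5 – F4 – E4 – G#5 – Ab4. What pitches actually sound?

F#5 Eb4 D4 F#5 Gb4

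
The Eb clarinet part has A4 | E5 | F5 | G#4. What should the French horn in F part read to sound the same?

First find concert pitch: the Eb clarinet sounds a minor third above written, so A4 E5 F5 G#4 sounds C5 G5 Ab5 B4.
Then write for French horn in F: it sounds a perfect fifth below written, so the part must be a perfect fifth above concert.
C5 → G5
G5 → D6
Ab5 → Eb6
B4 → F#5

G5 D6 Eb6 F#5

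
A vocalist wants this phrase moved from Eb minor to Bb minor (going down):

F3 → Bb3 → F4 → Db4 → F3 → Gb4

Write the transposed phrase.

C3 F3 C4 Ab3 C3 Db4

From Eb down to Bb is a perfect fourth; apply that to each pitch.
F3 -> C3
Bb3 -> F3
F4 -> C4
Db4 -> Ab3
F3 -> C3
Gb4 -> Db4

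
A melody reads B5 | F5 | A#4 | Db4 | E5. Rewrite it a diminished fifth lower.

E#5 B4 D##4 G3 A#4

B5: a fifth down reaches E, and 6 semitones makes it E#5.
A diminished fifth down from F5 gives B4.
A diminished fifth down from A#4 gives D##4.
Db4: a fifth down reaches G, and 6 semitones makes it G3.
E5 down a diminished fifth is A#4.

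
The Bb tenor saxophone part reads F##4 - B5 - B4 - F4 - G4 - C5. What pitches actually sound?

E#3 A4 A3 Eb3 F3 Bb3

Written C4 on the Bb tenor saxophone sounds as Bb2, a major ninth lower; apply that shift to every note.
F##4 becomes E#3
B5 becomes A4
B4 becomes A3
F4 becomes Eb3
G4 becomes F3
C5 becomes Bb3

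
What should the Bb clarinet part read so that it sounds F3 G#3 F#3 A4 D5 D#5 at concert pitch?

G3 A#3 G#3 B4 E5 E#5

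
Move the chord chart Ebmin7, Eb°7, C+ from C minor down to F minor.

C minor down to F minor is a perfect fifth; each chord root moves by that interval while the quality stays the same.
Ebmin7: root Eb down a perfect fifth → Ab, giving Abmin7.
Eb°7: root Eb down a perfect fifth → Ab, giving Ab°7.
C+: root C down a perfect fifth → F, giving F+.

Abmin7 Ab°7 F+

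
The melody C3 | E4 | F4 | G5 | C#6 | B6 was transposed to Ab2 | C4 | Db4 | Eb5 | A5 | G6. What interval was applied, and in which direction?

down a major third

Take the first pair: C3 → Ab2. C to A spans 3 letter names, so the interval is some kind of third.
Ab2 to C3 is 4 semitones, which makes it a major third; the second version is lower, so the direction is down.
Checking another pair — B6 → G6 — gives the same interval.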